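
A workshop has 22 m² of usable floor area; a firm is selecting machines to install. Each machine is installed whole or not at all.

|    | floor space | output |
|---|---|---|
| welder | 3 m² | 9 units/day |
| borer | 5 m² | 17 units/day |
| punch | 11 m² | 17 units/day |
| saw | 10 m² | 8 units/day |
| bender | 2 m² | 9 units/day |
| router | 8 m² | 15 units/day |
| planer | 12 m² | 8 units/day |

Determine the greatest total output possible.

Take welder, borer, punch, and bender: floor space 3 + 5 + 11 + 2 = 21 ≤ 22, output 9 + 17 + 17 + 9 = 52.
No other feasible combination does better.

52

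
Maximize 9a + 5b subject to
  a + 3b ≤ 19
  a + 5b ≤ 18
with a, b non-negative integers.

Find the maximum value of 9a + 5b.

(a,b)=(18,0): 1·18+3·0=18≤19, 1·18+5·0=18≤18, objective 162.
(a,b)=(17,0): 1·17+3·0=17≤19, 1·17+5·0=17≤18, objective 153.
The best lattice point is (18,0), giving 162.

162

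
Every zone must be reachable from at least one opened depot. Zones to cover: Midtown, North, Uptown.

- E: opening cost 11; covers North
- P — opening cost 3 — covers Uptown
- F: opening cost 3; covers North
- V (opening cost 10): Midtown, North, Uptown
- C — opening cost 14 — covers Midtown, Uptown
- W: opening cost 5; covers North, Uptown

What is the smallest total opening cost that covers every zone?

The greedy cost-per-new-zone heuristic would pick W and V for 15, but a cheaper cover exists.
V alone covers Midtown, North, Uptown — every zone.
Total opening cost: 10.
No cover costs less than 10.

10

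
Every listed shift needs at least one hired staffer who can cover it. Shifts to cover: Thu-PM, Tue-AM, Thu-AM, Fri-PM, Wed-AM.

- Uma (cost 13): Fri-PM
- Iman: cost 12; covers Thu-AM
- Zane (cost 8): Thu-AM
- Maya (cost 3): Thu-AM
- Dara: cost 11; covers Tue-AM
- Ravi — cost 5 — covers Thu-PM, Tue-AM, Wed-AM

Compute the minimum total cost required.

21

Choose Uma, Maya, and Ravi: together they cover Thu-PM, Tue-AM, Thu-AM, Fri-PM, Wed-AM — every shift.
Total cost: 13 + 3 + 5 = 21.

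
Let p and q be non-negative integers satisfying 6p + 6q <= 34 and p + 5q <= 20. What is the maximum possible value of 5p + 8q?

(p,q)=(2,3): 6·2+6·3=30≤34, 1·2+5·3=17≤20, objective 34.
(p,q)=(3,2): 6·3+6·2=30≤34, 1·3+5·2=13≤20, objective 31.
(p,q)=(1,3): 6·1+6·3=24≤34, 1·1+5·3=16≤20, objective 29.
(p,q)=(2,2): 6·2+6·2=24≤34, 1·2+5·2=12≤20, objective 26.
No feasible integer point exceeds 34.

34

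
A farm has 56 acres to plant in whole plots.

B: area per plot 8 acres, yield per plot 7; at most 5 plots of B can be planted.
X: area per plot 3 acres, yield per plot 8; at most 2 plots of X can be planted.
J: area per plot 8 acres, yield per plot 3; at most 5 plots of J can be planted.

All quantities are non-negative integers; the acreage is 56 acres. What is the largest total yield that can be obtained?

This is a bounded integer knapsack.
Take 5×B, 2×X, and 1×J: area 54 ≤ 56, yield 5·7 + 2·8 + 1·3 = 54.
X has the best ratio (8/3) and is taken to its limit of 2; remaining capacity is filled optimally with the others.

54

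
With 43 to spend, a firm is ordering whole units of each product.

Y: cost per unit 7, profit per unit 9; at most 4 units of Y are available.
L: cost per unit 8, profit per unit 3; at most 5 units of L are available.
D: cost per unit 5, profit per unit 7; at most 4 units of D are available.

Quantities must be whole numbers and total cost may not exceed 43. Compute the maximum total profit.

D has the best ratio (7/5); taking only D gives at most 4×7 = 28 (stopped by the supply cap of 4).
Mixing does better — 4×Y and 3×D: cost 43 ≤ 43, profit 4·9 + 3·7 = 57.

57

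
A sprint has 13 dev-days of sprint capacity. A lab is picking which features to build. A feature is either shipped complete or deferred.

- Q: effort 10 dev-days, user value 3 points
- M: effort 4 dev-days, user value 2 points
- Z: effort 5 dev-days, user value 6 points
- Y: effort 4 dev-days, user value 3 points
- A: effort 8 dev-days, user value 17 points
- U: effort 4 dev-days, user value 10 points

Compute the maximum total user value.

27

Take A and U: effort 8 + 4 = 12 ≤ 13, user value 17 + 10 = 27.
No other feasible combination does better.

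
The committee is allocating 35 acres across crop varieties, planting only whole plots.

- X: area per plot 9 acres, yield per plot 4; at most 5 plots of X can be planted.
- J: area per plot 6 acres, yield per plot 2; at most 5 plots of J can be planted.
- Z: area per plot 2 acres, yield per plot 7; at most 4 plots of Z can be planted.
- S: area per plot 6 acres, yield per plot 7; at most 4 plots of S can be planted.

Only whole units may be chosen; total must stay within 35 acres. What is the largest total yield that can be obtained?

56

Z has the best ratio (7/2); taking only Z gives at most 4×7 = 28 (stopped by the supply cap of 4).
Mixing does better — 4×Z and 4×S: area 32 ≤ 35, yield 4·7 + 4·7 = 56.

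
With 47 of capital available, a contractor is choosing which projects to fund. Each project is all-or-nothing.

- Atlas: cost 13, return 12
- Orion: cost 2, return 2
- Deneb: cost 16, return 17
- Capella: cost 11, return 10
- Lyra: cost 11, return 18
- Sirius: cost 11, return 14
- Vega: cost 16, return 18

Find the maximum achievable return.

55

Allowing fractional choices, the relaxed optimum would be about 59.6, but projects are indivisible.
Atlas + Capella + Lyra + Sirius: cost 13 + 11 + 11 + 11 = 46 ≤ 47, return 12 + 10 + 18 + 14 = 54.
Orion + Deneb + Lyra + Vega: cost 2 + 16 + 11 + 16 = 45 ≤ 47, return 2 + 17 + 18 + 18 = 55.
Best is Orion, Deneb, Lyra, and Vega with total return 55.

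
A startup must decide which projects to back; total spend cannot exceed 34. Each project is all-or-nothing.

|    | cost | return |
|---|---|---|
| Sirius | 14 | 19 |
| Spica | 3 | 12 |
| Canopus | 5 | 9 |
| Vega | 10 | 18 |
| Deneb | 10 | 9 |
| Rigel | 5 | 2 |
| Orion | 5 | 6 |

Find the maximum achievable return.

58

Allowing fractional choices, the relaxed optimum would be about 60.4, but projects are indivisible.
Sirius + Spica + Canopus + Vega: cost 14 + 3 + 5 + 10 = 32 ≤ 34, return 19 + 12 + 9 + 18 = 58.
Spica + Canopus + Vega + Deneb + Orion: cost 3 + 5 + 10 + 10 + 5 = 33 ≤ 34, return 12 + 9 + 18 + 9 + 6 = 54.
Sirius + Spica + Vega + Orion: cost 14 + 3 + 10 + 5 = 32 ≤ 34, return 19 + 12 + 18 + 6 = 55.
Best is Sirius, Spica, Canopus, and Vega with total return 58.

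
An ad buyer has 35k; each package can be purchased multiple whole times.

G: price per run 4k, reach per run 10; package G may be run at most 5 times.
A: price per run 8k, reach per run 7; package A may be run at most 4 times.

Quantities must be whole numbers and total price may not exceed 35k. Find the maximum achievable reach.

57

Take 5×G and 1×A: price 28 ≤ 35, reach 5·10 + 1·7 = 57.
G has the best ratio (10/4) and is taken to its limit of 5; remaining capacity is filled optimally with the others.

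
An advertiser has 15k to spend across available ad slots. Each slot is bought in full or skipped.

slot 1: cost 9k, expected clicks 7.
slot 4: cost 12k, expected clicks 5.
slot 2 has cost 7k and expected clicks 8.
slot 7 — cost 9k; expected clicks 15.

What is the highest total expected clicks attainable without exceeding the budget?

15

slot 1: cost 9 ≤ 15, expected clicks 7.
slot 7: cost 9 ≤ 15, expected clicks 15.
slot 2: cost 7 ≤ 15, expected clicks 8.
Best is slot 7 with total expected clicks 15.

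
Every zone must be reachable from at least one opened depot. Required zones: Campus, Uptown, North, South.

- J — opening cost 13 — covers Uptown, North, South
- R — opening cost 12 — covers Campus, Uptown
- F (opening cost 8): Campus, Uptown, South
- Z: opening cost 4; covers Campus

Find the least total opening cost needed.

17

Choose J and Z: together they cover Campus, Uptown, North, South — every zone.
Total opening cost: 13 + 4 = 17.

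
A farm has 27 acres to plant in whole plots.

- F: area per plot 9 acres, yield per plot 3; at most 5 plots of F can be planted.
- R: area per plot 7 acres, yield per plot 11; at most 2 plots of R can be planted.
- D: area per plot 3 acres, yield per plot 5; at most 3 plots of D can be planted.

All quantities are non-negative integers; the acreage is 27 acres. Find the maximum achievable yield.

Take 2×R and 3×D: area 23 ≤ 27, yield 2·11 + 3·5 = 37.
D has the best ratio (5/3) and is taken to its limit of 3; remaining capacity is filled optimally with the others.

37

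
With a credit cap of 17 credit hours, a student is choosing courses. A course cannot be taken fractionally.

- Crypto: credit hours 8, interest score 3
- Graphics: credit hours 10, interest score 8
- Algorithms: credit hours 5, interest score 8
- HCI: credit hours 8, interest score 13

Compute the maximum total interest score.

21

This is a 0-1 knapsack instance.
Allowing fractional choices, the relaxed optimum would be about 24.2, but courses are indivisible.
Crypto + HCI: credit hours 8 + 8 = 16 ≤ 17, interest score 3 + 13 = 16.
Graphics + Algorithms: credit hours 10 + 5 = 15 ≤ 17, interest score 8 + 8 = 16.
Algorithms + HCI: credit hours 5 + 8 = 13 ≤ 17, interest score 8 + 13 = 21.
Best is Algorithms and HCI with total interest score 21.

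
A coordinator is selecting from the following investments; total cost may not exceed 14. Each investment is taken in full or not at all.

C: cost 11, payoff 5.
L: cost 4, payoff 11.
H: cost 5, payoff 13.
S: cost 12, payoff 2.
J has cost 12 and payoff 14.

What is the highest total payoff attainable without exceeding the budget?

L + H: cost 4 + 5 = 9 ≤ 14, payoff 11 + 13 = 24.
J: cost 12 ≤ 14, payoff 14.
Best is L and H with total payoff 24.

24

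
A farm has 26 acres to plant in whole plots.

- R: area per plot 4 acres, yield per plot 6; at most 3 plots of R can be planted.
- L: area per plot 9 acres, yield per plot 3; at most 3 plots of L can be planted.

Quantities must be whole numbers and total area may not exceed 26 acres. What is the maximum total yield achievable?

Take 3×R and 1×L: area 21 ≤ 26, yield 3·6 + 1·3 = 21.
R has the best ratio (6/4) and is taken to its limit of 3; remaining capacity is filled optimally with the others.

21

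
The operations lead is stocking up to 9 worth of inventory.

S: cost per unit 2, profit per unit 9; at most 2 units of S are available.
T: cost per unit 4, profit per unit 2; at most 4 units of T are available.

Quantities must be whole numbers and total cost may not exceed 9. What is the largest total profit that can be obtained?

20

S has the best ratio (9/2); taking only S gives at most 2×9 = 18 (stopped by the supply cap of 2).
Mixing does better — 2×S and 1×T: cost 8 ≤ 9, profit 2·9 + 1·2 = 20.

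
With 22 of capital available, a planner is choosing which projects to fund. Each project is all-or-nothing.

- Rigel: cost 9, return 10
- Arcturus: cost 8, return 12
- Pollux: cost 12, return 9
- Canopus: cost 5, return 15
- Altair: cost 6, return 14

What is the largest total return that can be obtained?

Take Arcturus, Canopus, and Altair: cost 8 + 5 + 6 = 19 ≤ 22, return 12 + 15 + 14 = 41.
No other feasible combination does better.

41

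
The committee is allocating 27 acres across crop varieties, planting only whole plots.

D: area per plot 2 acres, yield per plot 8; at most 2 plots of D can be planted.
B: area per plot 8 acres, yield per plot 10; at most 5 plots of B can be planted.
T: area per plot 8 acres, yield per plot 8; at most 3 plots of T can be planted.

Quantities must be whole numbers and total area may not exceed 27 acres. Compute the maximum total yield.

38

1×D and 3×B: area 26 ≤ 27, yield 1·8 + 3·10 = 38.
1×D, 2×B, and 1×T: area 26 ≤ 27, yield 1·8 + 2·10 + 1·8 = 36.
Best is 38.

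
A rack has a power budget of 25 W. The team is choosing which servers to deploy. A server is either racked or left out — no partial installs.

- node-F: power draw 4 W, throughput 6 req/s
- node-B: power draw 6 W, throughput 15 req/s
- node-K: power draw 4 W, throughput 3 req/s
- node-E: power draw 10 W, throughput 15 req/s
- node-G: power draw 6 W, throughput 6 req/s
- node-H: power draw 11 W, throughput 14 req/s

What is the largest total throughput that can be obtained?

39

Allowing fractional choices, the relaxed optimum would be about 42.4, but servers are indivisible.
node-F + node-B + node-E: power draw 4 + 6 + 10 = 20 ≤ 25, throughput 6 + 15 + 15 = 36.
node-F + node-B + node-K + node-H: power draw 4 + 6 + 4 + 11 = 25 ≤ 25, throughput 6 + 15 + 3 + 14 = 38.
node-F + node-B + node-K + node-E: power draw 4 + 6 + 4 + 10 = 24 ≤ 25, throughput 6 + 15 + 3 + 15 = 39.
Best is node-F, node-B, node-K, and node-E with total throughput 39.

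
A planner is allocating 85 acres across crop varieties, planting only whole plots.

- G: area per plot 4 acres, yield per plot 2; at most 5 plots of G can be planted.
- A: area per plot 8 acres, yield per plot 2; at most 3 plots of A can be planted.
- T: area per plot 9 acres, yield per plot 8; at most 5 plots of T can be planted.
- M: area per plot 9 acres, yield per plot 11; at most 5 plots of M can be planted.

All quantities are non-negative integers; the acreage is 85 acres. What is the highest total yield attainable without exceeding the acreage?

This is a bounded integer knapsack.
4×T and 5×M: area 81 ≤ 85, yield 4·8 + 5·11 = 87.
1×G, 4×T, and 5×M: area 85 ≤ 85, yield 1·2 + 4·8 + 5·11 = 89.
Best is 89.

89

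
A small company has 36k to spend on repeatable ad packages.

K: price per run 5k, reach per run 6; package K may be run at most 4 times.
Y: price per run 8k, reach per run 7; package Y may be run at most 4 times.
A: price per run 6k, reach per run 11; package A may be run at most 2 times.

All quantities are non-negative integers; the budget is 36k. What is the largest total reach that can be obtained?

47

Take 3×K, 1×Y, and 2×A: price 35 ≤ 36, reach 3·6 + 1·7 + 2·11 = 47.
A has the best ratio (11/6) and is taken to its limit of 2; remaining capacity is filled optimally with the others.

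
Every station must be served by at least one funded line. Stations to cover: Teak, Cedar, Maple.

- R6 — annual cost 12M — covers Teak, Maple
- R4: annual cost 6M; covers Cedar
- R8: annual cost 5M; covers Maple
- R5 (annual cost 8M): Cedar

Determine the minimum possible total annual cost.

18

Choose R6 and R4: together they cover Teak, Cedar, Maple — every station.
Total annual cost: 12 + 6 = 18.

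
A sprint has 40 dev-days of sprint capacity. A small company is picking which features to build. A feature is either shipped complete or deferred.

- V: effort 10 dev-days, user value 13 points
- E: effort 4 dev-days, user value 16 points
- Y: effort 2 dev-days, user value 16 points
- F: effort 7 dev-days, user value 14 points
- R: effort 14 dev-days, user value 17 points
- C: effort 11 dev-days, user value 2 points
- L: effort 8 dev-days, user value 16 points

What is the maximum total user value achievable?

Allowing fractional choices, the relaxed optimum would be about 85.9, but features are indivisible.
E + Y + F + R + L: effort 4 + 2 + 7 + 14 + 8 = 35 ≤ 40, user value 16 + 16 + 14 + 17 + 16 = 79.
V + E + Y + R + L: effort 10 + 4 + 2 + 14 + 8 = 38 ≤ 40, user value 13 + 16 + 16 + 17 + 16 = 78.
V + E + Y + F + R: effort 10 + 4 + 2 + 7 + 14 = 37 ≤ 40, user value 13 + 16 + 16 + 14 + 17 = 76.
Best is E, Y, F, R, and L with total user value 79.

79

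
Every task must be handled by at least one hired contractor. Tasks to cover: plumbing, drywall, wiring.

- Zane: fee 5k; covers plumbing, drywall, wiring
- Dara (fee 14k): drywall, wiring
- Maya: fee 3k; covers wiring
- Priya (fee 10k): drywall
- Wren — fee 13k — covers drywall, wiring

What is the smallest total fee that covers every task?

This is an integer covering problem.
Zane alone covers plumbing, drywall, wiring — every task.
Total fee: 5.
No cover costs less than 5.

5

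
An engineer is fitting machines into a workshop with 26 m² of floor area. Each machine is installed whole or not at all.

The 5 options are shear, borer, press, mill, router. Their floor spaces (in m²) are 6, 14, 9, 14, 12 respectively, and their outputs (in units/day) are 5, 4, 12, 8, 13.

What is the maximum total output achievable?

press + mill: floor space 9 + 14 = 23 ≤ 26, output 12 + 8 = 20.
press + router: floor space 9 + 12 = 21 ≤ 26, output 12 + 13 = 25.
mill + router: floor space 14 + 12 = 26 ≤ 26, output 8 + 13 = 21.
Best is press and router with total output 25.

25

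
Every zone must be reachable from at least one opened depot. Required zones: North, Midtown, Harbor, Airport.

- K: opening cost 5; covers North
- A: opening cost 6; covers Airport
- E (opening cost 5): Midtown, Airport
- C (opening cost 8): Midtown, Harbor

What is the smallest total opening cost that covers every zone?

Choose K, E, and C: together they cover North, Midtown, Harbor, Airport — every zone.
Total opening cost: 5 + 5 + 8 = 18.
No cover costs less than 18.

18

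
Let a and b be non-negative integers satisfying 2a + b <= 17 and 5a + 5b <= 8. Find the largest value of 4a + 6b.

6

(a,b)=(0,1): 2·0+1·1=1≤17, 5·0+5·1=5≤8, objective 6.
(a,b)=(1,0): 2·1+1·0=2≤17, 5·1+5·0=5≤8, objective 4.
(a,b)=(0,0): 2·0+1·0=0≤17, 5·0+5·0=0≤8, objective 0.
Maximum is 6 at (a,b)=(0,1).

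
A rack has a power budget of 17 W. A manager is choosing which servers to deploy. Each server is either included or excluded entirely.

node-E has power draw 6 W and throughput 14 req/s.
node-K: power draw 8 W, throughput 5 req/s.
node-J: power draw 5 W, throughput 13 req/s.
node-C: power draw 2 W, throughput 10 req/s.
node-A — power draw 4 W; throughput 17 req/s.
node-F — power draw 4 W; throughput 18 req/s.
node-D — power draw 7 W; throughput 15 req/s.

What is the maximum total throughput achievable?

60

This is a 0-1 knapsack instance.
node-E + node-C + node-A + node-F: power draw 6 + 2 + 4 + 4 = 16 ≤ 17, throughput 14 + 10 + 17 + 18 = 59.
node-J + node-C + node-A + node-F: power draw 5 + 2 + 4 + 4 = 15 ≤ 17, throughput 13 + 10 + 17 + 18 = 58.
node-C + node-A + node-F + node-D: power draw 2 + 4 + 4 + 7 = 17 ≤ 17, throughput 10 + 17 + 18 + 15 = 60.
Best is node-C, node-A, node-F, and node-D with total throughput 60.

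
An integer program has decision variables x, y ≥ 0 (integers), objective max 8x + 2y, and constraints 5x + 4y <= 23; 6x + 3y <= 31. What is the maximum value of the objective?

32

(x,y)=(4,0): 5·4+4·0=20≤23, 6·4+3·0=24≤31, objective 32.
(x,y)=(3,1): 5·3+4·1=19≤23, 6·3+3·1=21≤31, objective 26.
(x,y)=(3,0): 5·3+4·0=15≤23, 6·3+3·0=18≤31, objective 24.
Maximum is 32 at (x,y)=(4,0).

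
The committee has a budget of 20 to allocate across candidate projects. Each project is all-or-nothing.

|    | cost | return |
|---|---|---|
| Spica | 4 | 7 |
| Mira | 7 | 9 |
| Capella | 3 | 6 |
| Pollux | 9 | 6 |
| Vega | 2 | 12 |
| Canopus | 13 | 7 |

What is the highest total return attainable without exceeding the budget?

Take Spica, Mira, Capella, and Vega: cost 4 + 7 + 3 + 2 = 16 ≤ 20, return 7 + 9 + 6 + 12 = 34.
No other feasible combination does better.

34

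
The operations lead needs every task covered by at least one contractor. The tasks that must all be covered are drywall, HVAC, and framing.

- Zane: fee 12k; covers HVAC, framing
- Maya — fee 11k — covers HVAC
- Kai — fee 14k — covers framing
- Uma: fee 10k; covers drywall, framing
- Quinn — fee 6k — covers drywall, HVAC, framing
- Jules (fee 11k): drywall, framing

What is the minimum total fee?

Quinn alone covers drywall, HVAC, framing — every task.
Total fee: 6.
No cover costs less than 6.

6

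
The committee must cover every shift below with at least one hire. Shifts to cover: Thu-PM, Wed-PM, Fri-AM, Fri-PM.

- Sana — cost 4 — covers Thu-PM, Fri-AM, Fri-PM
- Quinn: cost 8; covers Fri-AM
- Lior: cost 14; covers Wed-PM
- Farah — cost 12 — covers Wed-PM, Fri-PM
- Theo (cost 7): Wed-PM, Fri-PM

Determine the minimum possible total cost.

11

This is an integer covering problem.
Choose Sana and Theo: together they cover Thu-PM, Wed-PM, Fri-AM, Fri-PM — every shift.
Total cost: 4 + 7 = 11.
No cover costs less than 11.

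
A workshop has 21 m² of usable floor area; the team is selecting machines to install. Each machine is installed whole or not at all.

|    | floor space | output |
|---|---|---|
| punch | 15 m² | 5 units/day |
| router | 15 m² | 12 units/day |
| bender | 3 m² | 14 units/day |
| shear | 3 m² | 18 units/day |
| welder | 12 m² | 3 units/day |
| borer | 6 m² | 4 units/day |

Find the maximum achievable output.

bender + shear + borer: floor space 3 + 3 + 6 = 12 ≤ 21, output 14 + 18 + 4 = 36.
punch + bender + shear: floor space 15 + 3 + 3 = 21 ≤ 21, output 5 + 14 + 18 = 37.
router + bender + shear: floor space 15 + 3 + 3 = 21 ≤ 21, output 12 + 14 + 18 = 44.
Best is router, bender, and shear with total output 44.

44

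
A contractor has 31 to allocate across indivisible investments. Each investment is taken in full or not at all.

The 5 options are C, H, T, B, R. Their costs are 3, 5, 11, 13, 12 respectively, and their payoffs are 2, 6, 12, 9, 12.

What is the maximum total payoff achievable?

Allowing fractional choices, the relaxed optimum would be about 32.1, but investments are indivisible.
H + T + R: cost 5 + 11 + 12 = 28 ≤ 31, payoff 6 + 12 + 12 = 30.
H + T + B: cost 5 + 11 + 13 = 29 ≤ 31, payoff 6 + 12 + 9 = 27.
C + H + T + R: cost 3 + 5 + 11 + 12 = 31 ≤ 31, payoff 2 + 6 + 12 + 12 = 32.
Best is C, H, T, and R with total payoff 32.

32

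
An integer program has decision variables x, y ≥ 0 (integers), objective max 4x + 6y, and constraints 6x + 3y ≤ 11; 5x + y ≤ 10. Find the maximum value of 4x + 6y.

18

Relaxing integrality, the LP optimum is 22.00 at (x,y) = (0, 3.67), which is not an integer point.
(x,y)=(0,3): 6·0+3·3=9≤11, 5·0+1·3=3≤10, objective 18.
(x,y)=(0,2): 6·0+3·2=6≤11, 5·0+1·2=2≤10, objective 12.
No feasible integer point exceeds 18.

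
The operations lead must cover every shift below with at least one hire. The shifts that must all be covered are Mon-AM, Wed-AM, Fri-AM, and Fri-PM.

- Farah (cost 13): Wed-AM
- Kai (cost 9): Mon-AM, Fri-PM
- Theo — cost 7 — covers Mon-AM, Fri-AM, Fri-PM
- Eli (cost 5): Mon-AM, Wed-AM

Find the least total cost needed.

Choose Theo and Eli: together they cover Mon-AM, Wed-AM, Fri-AM, Fri-PM — every shift.
Total cost: 7 + 5 = 12.
No cover costs less than 12.

12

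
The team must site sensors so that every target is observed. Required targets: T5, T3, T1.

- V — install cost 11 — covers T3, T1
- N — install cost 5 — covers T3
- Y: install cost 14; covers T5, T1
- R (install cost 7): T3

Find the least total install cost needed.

19

Choose N and Y: together they cover T5, T3, T1 — every target.
Total install cost: 5 + 14 = 19.
No cover costs less than 19.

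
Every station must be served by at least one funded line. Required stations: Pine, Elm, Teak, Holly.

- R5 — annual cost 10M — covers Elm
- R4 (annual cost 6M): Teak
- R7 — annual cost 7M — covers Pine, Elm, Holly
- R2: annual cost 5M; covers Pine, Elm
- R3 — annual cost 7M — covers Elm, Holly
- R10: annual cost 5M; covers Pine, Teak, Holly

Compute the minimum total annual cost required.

Choose R2 and R10: together they cover Pine, Elm, Teak, Holly — every station.
Total annual cost: 5 + 5 = 10.
No cover costs less than 10.

10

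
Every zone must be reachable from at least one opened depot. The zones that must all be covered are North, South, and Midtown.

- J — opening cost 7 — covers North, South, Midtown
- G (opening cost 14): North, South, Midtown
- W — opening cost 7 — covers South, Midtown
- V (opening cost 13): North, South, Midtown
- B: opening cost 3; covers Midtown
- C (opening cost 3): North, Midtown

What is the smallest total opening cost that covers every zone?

The greedy cost-per-new-zone heuristic would pick C and J for 10, but a cheaper cover exists.
J alone covers North, South, Midtown — every zone.
Total opening cost: 7.
No cover costs less than 7.

7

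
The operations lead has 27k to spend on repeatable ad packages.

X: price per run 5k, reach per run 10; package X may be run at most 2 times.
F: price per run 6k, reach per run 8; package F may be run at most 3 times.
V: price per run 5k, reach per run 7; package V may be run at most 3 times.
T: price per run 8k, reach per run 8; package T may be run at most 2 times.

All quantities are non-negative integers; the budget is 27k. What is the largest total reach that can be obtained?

This is a bounded integer knapsack.
X has the best ratio (10/5); taking only X gives at most 2×10 = 20 (stopped by the supply cap of 2).
Mixing does better — 2×X, 2×F, and 1×V: price 27 ≤ 27, reach 2·10 + 2·8 + 1·7 = 43.

43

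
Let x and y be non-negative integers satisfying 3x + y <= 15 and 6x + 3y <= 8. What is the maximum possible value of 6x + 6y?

(x,y)=(0,2): 3·0+1·2=2≤15, 6·0+3·2=6≤8, objective 12.
(x,y)=(0,1): 3·0+1·1=1≤15, 6·0+3·1=3≤8, objective 6.
The best lattice point is (0,2), giving 12.

12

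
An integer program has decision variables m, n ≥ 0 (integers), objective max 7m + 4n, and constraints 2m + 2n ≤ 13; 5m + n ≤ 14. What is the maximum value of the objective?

(m,n)=(2,4): 2·2+2·4=12≤13, 5·2+1·4=14≤14, objective 30.
(m,n)=(1,5): 2·1+2·5=12≤13, 5·1+1·5=10≤14, objective 27.
(m,n)=(2,3): 2·2+2·3=10≤13, 5·2+1·3=13≤14, objective 26.
The best lattice point is (2,4), giving 30.

30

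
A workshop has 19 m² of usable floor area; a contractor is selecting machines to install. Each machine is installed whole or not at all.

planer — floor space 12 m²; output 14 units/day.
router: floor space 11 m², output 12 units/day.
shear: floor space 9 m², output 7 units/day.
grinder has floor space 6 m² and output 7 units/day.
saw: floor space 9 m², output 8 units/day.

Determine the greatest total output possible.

Allowing fractional choices, the relaxed optimum would be about 22.1, but machines are indivisible.
grinder + saw: floor space 6 + 9 = 15 ≤ 19, output 7 + 8 = 15.
router + grinder: floor space 11 + 6 = 17 ≤ 19, output 12 + 7 = 19.
planer + grinder: floor space 12 + 6 = 18 ≤ 19, output 14 + 7 = 21.
Best is planer and grinder with total output 21.

21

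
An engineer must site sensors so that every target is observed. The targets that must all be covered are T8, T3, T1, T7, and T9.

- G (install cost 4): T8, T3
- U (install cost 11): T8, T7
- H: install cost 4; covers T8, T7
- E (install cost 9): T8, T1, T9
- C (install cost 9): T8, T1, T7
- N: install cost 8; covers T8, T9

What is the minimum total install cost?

17

Choose G, H, and E: together they cover T8, T3, T1, T7, T9 — every target.
Total install cost: 4 + 4 + 9 = 17.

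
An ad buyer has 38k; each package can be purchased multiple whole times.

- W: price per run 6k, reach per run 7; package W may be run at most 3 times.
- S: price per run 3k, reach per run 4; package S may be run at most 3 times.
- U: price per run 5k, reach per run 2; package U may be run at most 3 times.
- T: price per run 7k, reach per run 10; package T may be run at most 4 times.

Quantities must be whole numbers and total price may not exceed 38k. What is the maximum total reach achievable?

Take 3×S and 4×T: price 37 ≤ 38, reach 3·4 + 4·10 = 52.
T has the best ratio (10/7) and is taken to its limit of 4; remaining capacity is filled optimally with the others.

52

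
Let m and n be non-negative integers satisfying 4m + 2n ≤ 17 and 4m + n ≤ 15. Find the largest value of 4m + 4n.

32

Relaxing integrality, the LP optimum is 34.00 at (m,n) = (0, 8.5), which is not an integer point.
(m,n)=(0,8): 4·0+2·8=16≤17, 4·0+1·8=8≤15, objective 32.
(m,n)=(0,7): 4·0+2·7=14≤17, 4·0+1·7=7≤15, objective 28.
No feasible integer point exceeds 32.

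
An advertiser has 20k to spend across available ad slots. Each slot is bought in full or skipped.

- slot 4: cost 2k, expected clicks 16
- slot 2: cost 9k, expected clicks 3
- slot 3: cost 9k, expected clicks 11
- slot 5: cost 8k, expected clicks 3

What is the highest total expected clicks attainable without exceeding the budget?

30

Take slot 4, slot 3, and slot 5: cost 2 + 9 + 8 = 19 ≤ 20, expected clicks 16 + 11 + 3 = 30.
No feasible combination exceeds this.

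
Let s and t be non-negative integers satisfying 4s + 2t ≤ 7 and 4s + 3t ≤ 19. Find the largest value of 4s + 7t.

The continuous relaxation peaks at (0, 3.5) with value 24.50; rounding to a feasible lattice point costs some objective.
(s,t)=(0,3): 4·0+2·3=6≤7, 4·0+3·3=9≤19, objective 21.
(s,t)=(0,2): 4·0+2·2=4≤7, 4·0+3·2=6≤19, objective 14.
The best lattice point is (0,3), giving 21.

21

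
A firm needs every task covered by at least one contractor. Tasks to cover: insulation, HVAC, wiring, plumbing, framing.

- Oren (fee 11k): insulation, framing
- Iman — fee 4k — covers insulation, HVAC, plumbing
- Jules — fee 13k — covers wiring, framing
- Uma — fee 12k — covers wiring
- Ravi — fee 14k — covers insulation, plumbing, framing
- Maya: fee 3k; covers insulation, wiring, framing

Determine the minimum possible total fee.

This is an integer covering problem.
Choose Iman and Maya: together they cover insulation, HVAC, wiring, plumbing, framing — every task.
Total fee: 4 + 3 = 7.
No cover costs less than 7.

7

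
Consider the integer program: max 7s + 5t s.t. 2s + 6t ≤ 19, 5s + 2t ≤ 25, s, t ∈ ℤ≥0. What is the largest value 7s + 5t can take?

The continuous relaxation peaks at (4.31, 1.73) with value 38.81; rounding to a feasible lattice point costs some objective.
(s,t)=(5,0): 2·5+6·0=10≤19, 5·5+2·0=25≤25, objective 35.
(s,t)=(4,1): 2·4+6·1=14≤19, 5·4+2·1=22≤25, objective 33.
(s,t)=(3,2): 2·3+6·2=18≤19, 5·3+2·2=19≤25, objective 31.
No feasible integer point exceeds 35.

35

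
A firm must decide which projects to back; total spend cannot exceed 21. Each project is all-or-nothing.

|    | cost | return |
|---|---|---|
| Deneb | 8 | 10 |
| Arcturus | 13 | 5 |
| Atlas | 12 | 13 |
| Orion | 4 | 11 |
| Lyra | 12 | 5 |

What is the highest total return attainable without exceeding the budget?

24

Allowing fractional choices, the relaxed optimum would be about 30.8, but projects are indivisible.
Deneb + Orion: cost 8 + 4 = 12 ≤ 21, return 10 + 11 = 21.
Atlas + Orion: cost 12 + 4 = 16 ≤ 21, return 13 + 11 = 24.
Deneb + Atlas: cost 8 + 12 = 20 ≤ 21, return 10 + 13 = 23.
Best is Atlas and Orion with total return 24.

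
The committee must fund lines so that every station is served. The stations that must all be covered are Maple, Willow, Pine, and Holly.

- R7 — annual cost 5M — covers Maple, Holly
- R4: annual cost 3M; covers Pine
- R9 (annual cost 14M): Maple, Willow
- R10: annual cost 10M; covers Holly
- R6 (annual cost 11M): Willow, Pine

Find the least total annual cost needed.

Choose R7 and R6: together they cover Maple, Willow, Pine, Holly — every station.
Total annual cost: 5 + 11 = 16.

16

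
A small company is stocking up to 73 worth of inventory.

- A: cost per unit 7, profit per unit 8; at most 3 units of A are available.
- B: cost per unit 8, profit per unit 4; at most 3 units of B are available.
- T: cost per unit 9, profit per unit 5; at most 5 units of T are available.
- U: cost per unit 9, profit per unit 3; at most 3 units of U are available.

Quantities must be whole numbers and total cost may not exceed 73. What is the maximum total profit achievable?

This is a bounded integer knapsack.
Take 3×A, 2×B, and 4×T: cost 73 ≤ 73, profit 3·8 + 2·4 + 4·5 = 52.
A has the best ratio (8/7) and is taken to its limit of 3; remaining capacity is filled optimally with the others.

52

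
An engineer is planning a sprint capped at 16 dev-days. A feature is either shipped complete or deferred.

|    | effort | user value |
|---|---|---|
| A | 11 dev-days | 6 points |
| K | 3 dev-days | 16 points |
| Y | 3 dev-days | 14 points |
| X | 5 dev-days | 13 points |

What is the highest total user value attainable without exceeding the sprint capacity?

43

This is an integer program with binary decision variables.
K + Y + X: effort 3 + 3 + 5 = 11 ≤ 16, user value 16 + 14 + 13 = 43.
K + Y: effort 3 + 3 = 6 ≤ 16, user value 16 + 14 = 30.
K + X: effort 3 + 5 = 8 ≤ 16, user value 16 + 13 = 29.
Best is K, Y, and X with total user value 43.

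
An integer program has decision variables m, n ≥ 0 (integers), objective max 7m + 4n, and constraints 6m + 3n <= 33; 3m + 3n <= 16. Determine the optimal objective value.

35

(m,n)=(5,0): 6·5+3·0=30≤33, 3·5+3·0=15≤16, objective 35.
(m,n)=(4,1): 6·4+3·1=27≤33, 3·4+3·1=15≤16, objective 32.
(m,n)=(4,0): 6·4+3·0=24≤33, 3·4+3·0=12≤16, objective 28.
The best lattice point is (5,0), giving 35.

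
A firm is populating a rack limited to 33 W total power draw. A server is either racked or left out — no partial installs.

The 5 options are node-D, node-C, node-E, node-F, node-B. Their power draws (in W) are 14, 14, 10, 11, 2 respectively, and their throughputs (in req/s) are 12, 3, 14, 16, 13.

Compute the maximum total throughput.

43

Allowing fractional choices, the relaxed optimum would be about 51.6, but servers are indivisible.
node-E + node-F + node-B: power draw 10 + 11 + 2 = 23 ≤ 33, throughput 14 + 16 + 13 = 43.
node-D + node-F + node-B: power draw 14 + 11 + 2 = 27 ≤ 33, throughput 12 + 16 + 13 = 41.
node-D + node-E + node-B: power draw 14 + 10 + 2 = 26 ≤ 33, throughput 12 + 14 + 13 = 39.
Best is node-E, node-F, and node-B with total throughput 43.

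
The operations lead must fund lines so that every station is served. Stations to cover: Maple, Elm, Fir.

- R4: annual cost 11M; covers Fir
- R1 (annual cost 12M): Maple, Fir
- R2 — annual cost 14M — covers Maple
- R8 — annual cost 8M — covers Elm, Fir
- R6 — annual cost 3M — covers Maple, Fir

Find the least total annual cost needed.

11

Choose R8 and R6: together they cover Maple, Elm, Fir — every station.
Total annual cost: 8 + 3 = 11.
No cover costs less than 11.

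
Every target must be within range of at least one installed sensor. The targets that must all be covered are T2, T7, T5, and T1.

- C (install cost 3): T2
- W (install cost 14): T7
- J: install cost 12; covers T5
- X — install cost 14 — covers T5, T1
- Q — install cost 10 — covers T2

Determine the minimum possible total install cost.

31

Choose C, W, and X: together they cover T2, T7, T5, T1 — every target.
Total install cost: 3 + 14 + 14 = 31.
No cover costs less than 31.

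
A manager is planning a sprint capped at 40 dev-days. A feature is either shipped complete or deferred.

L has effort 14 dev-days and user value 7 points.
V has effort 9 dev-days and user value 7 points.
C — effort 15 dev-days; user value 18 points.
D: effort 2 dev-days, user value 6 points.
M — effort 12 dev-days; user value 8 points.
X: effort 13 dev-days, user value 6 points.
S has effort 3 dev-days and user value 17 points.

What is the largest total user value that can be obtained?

Allowing fractional choices, the relaxed optimum would be about 55.3, but features are indivisible.
C + D + M + S: effort 15 + 2 + 12 + 3 = 32 ≤ 40, user value 18 + 6 + 8 + 17 = 49.
V + C + M + S: effort 9 + 15 + 12 + 3 = 39 ≤ 40, user value 7 + 18 + 8 + 17 = 50.
Best is V, C, M, and S with total user value 50.

50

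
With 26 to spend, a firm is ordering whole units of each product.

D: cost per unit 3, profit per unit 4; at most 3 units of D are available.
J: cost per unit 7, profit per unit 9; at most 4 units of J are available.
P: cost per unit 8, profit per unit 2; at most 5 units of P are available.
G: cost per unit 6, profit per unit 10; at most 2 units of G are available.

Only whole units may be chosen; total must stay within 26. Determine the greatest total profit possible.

2×J and 2×G: cost 26 ≤ 26, profit 2·9 + 2·10 = 38.
2×D, 1×J, and 2×G: cost 25 ≤ 26, profit 2·4 + 1·9 + 2·10 = 37.
Best is 38.

38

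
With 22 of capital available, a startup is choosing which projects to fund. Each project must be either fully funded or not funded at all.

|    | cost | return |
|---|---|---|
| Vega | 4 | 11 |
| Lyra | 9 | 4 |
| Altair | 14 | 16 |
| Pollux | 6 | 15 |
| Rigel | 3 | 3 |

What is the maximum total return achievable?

33

Allowing fractional choices, the relaxed optimum would be about 39.7, but projects are indivisible.
Vega + Lyra + Pollux + Rigel: cost 4 + 9 + 6 + 3 = 22 ≤ 22, return 11 + 4 + 15 + 3 = 33.
Altair + Pollux: cost 14 + 6 = 20 ≤ 22, return 16 + 15 = 31.
Vega + Lyra + Pollux: cost 4 + 9 + 6 = 19 ≤ 22, return 11 + 4 + 15 = 30.
Best is Vega, Lyra, Pollux, and Rigel with total return 33.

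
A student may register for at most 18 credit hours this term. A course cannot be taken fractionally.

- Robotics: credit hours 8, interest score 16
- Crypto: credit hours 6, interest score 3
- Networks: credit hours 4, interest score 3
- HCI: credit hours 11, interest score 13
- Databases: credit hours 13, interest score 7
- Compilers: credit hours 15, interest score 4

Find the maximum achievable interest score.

Allowing fractional choices, the relaxed optimum would be about 27.8, but courses are indivisible.
Robotics + Crypto: credit hours 8 + 6 = 14 ≤ 18, interest score 16 + 3 = 19.
Robotics + Networks: credit hours 8 + 4 = 12 ≤ 18, interest score 16 + 3 = 19.
Robotics + Crypto + Networks: credit hours 8 + 6 + 4 = 18 ≤ 18, interest score 16 + 3 + 3 = 22.
Best is Robotics, Crypto, and Networks with total interest score 22.

22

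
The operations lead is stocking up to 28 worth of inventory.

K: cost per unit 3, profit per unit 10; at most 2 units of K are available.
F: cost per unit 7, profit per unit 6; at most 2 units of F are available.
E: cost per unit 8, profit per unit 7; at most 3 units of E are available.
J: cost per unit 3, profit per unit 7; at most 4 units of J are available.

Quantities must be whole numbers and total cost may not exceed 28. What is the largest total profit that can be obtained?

55

Take 2×K, 1×E, and 4×J: cost 26 ≤ 28, profit 2·10 + 1·7 + 4·7 = 55.
K has the best ratio (10/3) and is taken to its limit of 2; remaining capacity is filled optimally with the others.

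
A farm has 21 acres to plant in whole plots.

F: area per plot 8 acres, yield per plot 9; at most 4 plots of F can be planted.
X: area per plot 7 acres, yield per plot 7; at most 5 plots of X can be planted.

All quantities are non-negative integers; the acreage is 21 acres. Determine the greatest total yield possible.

F has the best ratio (9/8); taking only F gives at most 2×9 = 18 (stopped by the area limit).
Mixing does better — 3×X: area 21 ≤ 21, yield 3·7 = 21.

21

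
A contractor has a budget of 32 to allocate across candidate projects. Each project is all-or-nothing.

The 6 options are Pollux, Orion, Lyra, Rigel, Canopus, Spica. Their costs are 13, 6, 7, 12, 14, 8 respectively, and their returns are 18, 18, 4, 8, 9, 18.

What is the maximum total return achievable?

Allowing fractional choices, the relaxed optimum would be about 57.3, but projects are indivisible.
Orion + Canopus + Spica: cost 6 + 14 + 8 = 28 ≤ 32, return 18 + 9 + 18 = 45.
Pollux + Orion + Spica: cost 13 + 6 + 8 = 27 ≤ 32, return 18 + 18 + 18 = 54.
Orion + Rigel + Spica: cost 6 + 12 + 8 = 26 ≤ 32, return 18 + 8 + 18 = 44.
Best is Pollux, Orion, and Spica with total return 54.

54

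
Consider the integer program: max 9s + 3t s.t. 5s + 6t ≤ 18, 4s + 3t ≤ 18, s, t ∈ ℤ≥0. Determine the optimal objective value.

27

Relaxing integrality, the LP optimum is 32.40 at (s,t) = (3.6, 0), which is not an integer point.
(s,t)=(3,0) is feasible, giving 27.
(s,t)=(2,1) is feasible, giving 21.
Maximum is 27 at (s,t)=(3,0).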